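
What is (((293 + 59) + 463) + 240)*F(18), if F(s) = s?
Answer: 18990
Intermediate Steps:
(((293 + 59) + 463) + 240)*F(18) = (((293 + 59) + 463) + 240)*18 = ((352 + 463) + 240)*18 = (815 + 240)*18 = 1055*18 = 18990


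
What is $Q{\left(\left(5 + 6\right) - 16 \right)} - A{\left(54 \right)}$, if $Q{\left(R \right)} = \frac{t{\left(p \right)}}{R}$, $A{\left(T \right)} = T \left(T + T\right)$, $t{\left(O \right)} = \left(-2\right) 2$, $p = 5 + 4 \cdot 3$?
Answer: $- \frac{29156}{5} \approx -5831.2$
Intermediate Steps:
$p = 17$ ($p = 5 + 12 = 17$)
$t{\left(O \right)} = -4$
$A{\left(T \right)} = 2 T^{2}$ ($A{\left(T \right)} = T 2 T = 2 T^{2}$)
$Q{\left(R \right)} = - \frac{4}{R}$
$Q{\left(\left(5 + 6\right) - 16 \right)} - A{\left(54 \right)} = - \frac{4}{\left(5 + 6\right) - 16} - 2 \cdot 54^{2} = - \frac{4}{11 - 16} - 2 \cdot 2916 = - \frac{4}{-5} - 5832 = \left(-4\right) \left(- \frac{1}{5}\right) - 5832 = \frac{4}{5} - 5832 = - \frac{29156}{5}$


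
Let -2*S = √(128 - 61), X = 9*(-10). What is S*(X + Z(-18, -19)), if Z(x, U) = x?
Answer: 54*√67 ≈ 442.01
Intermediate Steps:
X = -90
S = -√67/2 (S = -√(128 - 61)/2 = -√67/2 ≈ -4.0927)
S*(X + Z(-18, -19)) = (-√67/2)*(-90 - 18) = -√67/2*(-108) = 54*√67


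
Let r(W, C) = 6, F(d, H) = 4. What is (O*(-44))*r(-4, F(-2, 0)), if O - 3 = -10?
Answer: 1848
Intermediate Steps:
O = -7 (O = 3 - 10 = -7)
(O*(-44))*r(-4, F(-2, 0)) = -7*(-44)*6 = 308*6 = 1848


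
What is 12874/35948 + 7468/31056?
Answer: 41767163/69775068 ≈ 0.59860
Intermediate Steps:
12874/35948 + 7468/31056 = 12874*(1/35948) + 7468*(1/31056) = 6437/17974 + 1867/7764 = 41767163/69775068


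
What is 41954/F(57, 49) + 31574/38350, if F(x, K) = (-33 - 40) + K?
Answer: -402044531/230100 ≈ -1747.3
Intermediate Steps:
F(x, K) = -73 + K
41954/F(57, 49) + 31574/38350 = 41954/(-73 + 49) + 31574/38350 = 41954/(-24) + 31574*(1/38350) = 41954*(-1/24) + 15787/19175 = -20977/12 + 15787/19175 = -402044531/230100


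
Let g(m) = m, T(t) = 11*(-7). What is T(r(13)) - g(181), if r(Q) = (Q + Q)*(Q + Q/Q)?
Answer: -258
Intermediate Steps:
r(Q) = 2*Q*(1 + Q) (r(Q) = (2*Q)*(Q + 1) = (2*Q)*(1 + Q) = 2*Q*(1 + Q))
T(t) = -77
T(r(13)) - g(181) = -77 - 1*181 = -77 - 181 = -258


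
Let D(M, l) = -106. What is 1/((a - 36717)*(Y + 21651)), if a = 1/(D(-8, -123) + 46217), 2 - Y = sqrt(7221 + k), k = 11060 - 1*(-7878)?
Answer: -998441483/793749839078432500 - 46111*sqrt(26159)/793749839078432500 ≈ -1.2673e-9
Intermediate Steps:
k = 18938 (k = 11060 + 7878 = 18938)
Y = 2 - sqrt(26159) (Y = 2 - sqrt(7221 + 18938) = 2 - sqrt(26159) ≈ -159.74)
a = 1/46111 (a = 1/(-106 + 46217) = 1/46111 ≈ 2.1687e-5)
1/((a - 36717)*(Y + 21651)) = 1/((1/46111 - 36717)*((2 - sqrt(26159)) + 21651)) = 1/(-1693057586*(21653 - sqrt(26159))/46111) = 1/(-36659775909658/46111 + 1693057586*sqrt(26159)/46111)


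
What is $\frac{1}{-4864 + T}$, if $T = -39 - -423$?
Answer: $- \frac{1}{4480} \approx -0.00022321$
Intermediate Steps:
$T = 384$ ($T = -39 + 423 = 384$)
$\frac{1}{-4864 + T} = \frac{1}{-4864 + 384} = \frac{1}{-4480} = - \frac{1}{4480}$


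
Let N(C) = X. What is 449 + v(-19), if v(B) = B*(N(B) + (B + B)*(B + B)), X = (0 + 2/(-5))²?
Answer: -674751/25 ≈ -26990.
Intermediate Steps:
X = 4/25 (X = (0 + 2*(-⅕))² = (0 - ⅖)² = (-⅖)² = 4/25 ≈ 0.16000)
N(C) = 4/25
v(B) = B*(4/25 + 4*B²) (v(B) = B*(4/25 + (B + B)*(B + B)) = B*(4/25 + (2*B)*(2*B)) = B*(4/25 + 4*B²))
449 + v(-19) = 449 + 4*(-19)*(1/25 + (-19)²) = 449 + 4*(-19)*(1/25 + 361) = 449 + 4*(-19)*(9026/25) = 449 - 685976/25 = -674751/25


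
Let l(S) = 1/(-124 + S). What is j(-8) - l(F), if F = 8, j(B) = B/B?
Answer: 117/116 ≈ 1.0086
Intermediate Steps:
j(B) = 1
j(-8) - l(F) = 1 - 1/(-124 + 8) = 1 - 1/(-116) = 1 - 1*(-1/116) = 1 + 1/116 = 117/116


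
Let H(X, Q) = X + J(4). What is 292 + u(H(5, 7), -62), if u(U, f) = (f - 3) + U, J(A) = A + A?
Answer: 240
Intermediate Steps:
J(A) = 2*A
H(X, Q) = 8 + X (H(X, Q) = X + 2*4 = X + 8 = 8 + X)
u(U, f) = -3 + U + f (u(U, f) = (-3 + f) + U = -3 + U + f)
292 + u(H(5, 7), -62) = 292 + (-3 + (8 + 5) - 62) = 292 + (-3 + 13 - 62) = 292 - 52 = 240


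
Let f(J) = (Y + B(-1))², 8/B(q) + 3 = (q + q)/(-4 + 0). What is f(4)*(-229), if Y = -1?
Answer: -100989/25 ≈ -4039.6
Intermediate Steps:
B(q) = 8/(-3 - q/2) (B(q) = 8/(-3 + (q + q)/(-4 + 0)) = 8/(-3 + (2*q)/(-4)) = 8/(-3 + (2*q)*(-¼)) = 8/(-3 - q/2))
f(J) = 441/25 (f(J) = (-1 - 16/(6 - 1))² = (-1 - 16/5)² = (-21/5)² = 441/25)
f(4)*(-229) = (441/25)*(-229) = -100989/25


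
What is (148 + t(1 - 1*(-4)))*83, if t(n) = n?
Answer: 12699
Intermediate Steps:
(148 + t(1 - 1*(-4)))*83 = (148 + (1 - 1*(-4)))*83 = (148 + (1 + 4))*83 = (148 + 5)*83 = 153*83 = 12699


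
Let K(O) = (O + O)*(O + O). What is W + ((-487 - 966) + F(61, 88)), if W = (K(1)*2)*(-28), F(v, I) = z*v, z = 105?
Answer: 4728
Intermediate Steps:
K(O) = 4*O**2 (K(O) = (2*O)*(2*O) = 4*O**2)
F(v, I) = 105*v
W = -224 (W = ((4*1**2)*2)*(-28) = ((4*1)*2)*(-28) = (4*2)*(-28) = 8*(-28) = -224)
W + ((-487 - 966) + F(61, 88)) = -224 + ((-487 - 966) + 105*61) = -224 + (-1453 + 6405) = -224 + 4952 = 4728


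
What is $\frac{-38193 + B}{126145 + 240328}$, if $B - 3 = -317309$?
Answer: $- \frac{355499}{366473} \approx -0.97005$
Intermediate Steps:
$B = -317306$ ($B = 3 - 317309 = -317306$)
$\frac{-38193 + B}{126145 + 240328} = \frac{-38193 - 317306}{126145 + 240328} = - \frac{355499}{366473}$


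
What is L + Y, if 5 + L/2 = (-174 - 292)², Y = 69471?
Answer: 503773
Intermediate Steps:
L = 434302 (L = -10 + 2*(-174 - 292)² = -10 + 2*(-466)² = -10 + 2*217156 = -10 + 434312 = 434302)
L + Y = 434302 + 69471 = 503773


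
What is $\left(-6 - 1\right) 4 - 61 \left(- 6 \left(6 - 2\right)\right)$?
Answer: $1436$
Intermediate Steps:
$\left(-6 - 1\right) 4 - 61 \left(- 6 \left(6 - 2\right)\right) = \left(-7\right) 4 - 61 \left(\left(-6\right) 4\right) = -28 - -1464 = -28 + 1464 = 1436$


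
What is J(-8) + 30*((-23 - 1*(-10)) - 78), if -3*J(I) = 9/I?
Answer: -21837/8 ≈ -2729.6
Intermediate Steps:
J(I) = -3/I
J(-8) + 30*((-23 - 1*(-10)) - 78) = -3/(-8) + 30*((-23 - 1*(-10)) - 78) = -3*(-⅛) + 30*((-23 + 10) - 78) = 3/8 + 30*(-13 - 78) = 3/8 + 30*(-91) = 3/8 - 2730 = -21837/8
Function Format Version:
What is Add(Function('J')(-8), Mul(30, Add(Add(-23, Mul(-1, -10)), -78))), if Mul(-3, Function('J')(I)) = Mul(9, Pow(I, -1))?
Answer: Rational(-21837, 8) ≈ -2729.6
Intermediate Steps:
Function('J')(I) = Mul(-3, Pow(I, -1)) (Function('J')(I) = Mul(Rational(-1, 3), Mul(9, Pow(I, -1))) = Mul(-3, Pow(I, -1)))
Add(Function('J')(-8), Mul(30, Add(Add(-23, Mul(-1, -10)), -78))) = Add(Mul(-3, Pow(-8, -1)), Mul(30, Add(Add(-23, Mul(-1, -10)), -78))) = Add(Mul(-3, Rational(-1, 8)), Mul(30, Add(Add(-23, 10), -78))) = Add(Rational(3, 8), Mul(30, Add(-13, -78))) = Add(Rational(3, 8), Mul(30, -91)) = Add(Rational(3, 8), -2730) = Rational(-21837, 8)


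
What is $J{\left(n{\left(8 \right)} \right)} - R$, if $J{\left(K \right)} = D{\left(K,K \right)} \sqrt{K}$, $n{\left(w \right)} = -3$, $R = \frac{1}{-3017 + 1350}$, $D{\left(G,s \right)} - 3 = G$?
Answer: $\frac{1}{1667} \approx 0.00059988$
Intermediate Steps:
$D{\left(G,s \right)} = 3 + G$
$R = - \frac{1}{1667}$ ($R = \frac{1}{-1667} = - \frac{1}{1667} \approx -0.00059988$)
$J{\left(K \right)} = \sqrt{K} \left(3 + K\right)$ ($J{\left(K \right)} = \left(3 + K\right) \sqrt{K} = \sqrt{K} \left(3 + K\right)$)
$J{\left(n{\left(8 \right)} \right)} - R = \sqrt{-3} \left(3 - 3\right) - - \frac{1}{1667} = i \sqrt{3} \cdot 0 + \frac{1}{1667} = 0 + \frac{1}{1667} = \frac{1}{1667}$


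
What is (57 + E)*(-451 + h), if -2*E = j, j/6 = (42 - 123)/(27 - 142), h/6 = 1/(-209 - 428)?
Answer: -78843192/3185 ≈ -24755.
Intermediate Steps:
h = -6/637 (h = 6/(-209 - 428) = 6/(-637) = 6*(-1/637) = -6/637 ≈ -0.0094192)
j = 486/115 (j = 6*((42 - 123)/(27 - 142)) = 6*(-81/(-115)) = 6*(-81*(-1/115)) = 6*(81/115) = 486/115 ≈ 4.2261)
E = -243/115 (E = -½*486/115 = -243/115 ≈ -2.1130)
(57 + E)*(-451 + h) = (57 - 243/115)*(-451 - 6/637) = (6312/115)*(-287293/637) = -78843192/3185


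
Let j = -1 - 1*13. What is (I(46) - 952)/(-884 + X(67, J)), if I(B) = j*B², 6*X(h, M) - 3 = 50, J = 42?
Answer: 183456/5251 ≈ 34.937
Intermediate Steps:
X(h, M) = 53/6 (X(h, M) = ½ + (⅙)*50 = ½ + 25/3 = 53/6)
j = -14 (j = -1 - 13 = -14)
I(B) = -14*B²
(I(46) - 952)/(-884 + X(67, J)) = (-14*46² - 952)/(-884 + 53/6) = (-14*2116 - 952)/(-5251/6) = (-29624 - 952)*(-6/5251) = -30576*(-6/5251) = 183456/5251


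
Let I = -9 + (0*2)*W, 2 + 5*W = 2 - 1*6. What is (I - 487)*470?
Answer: -233120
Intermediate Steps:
W = -6/5 (W = -2/5 + (2 - 1*6)/5 = -2/5 + (2 - 6)/5 = -2/5 + (1/5)*(-4) = -2/5 - 4/5 = -6/5 ≈ -1.2000)
I = -9 (I = -9 + (0*2)*(-6/5) = -9 + 0*(-6/5) = -9 + 0 = -9)
(I - 487)*470 = (-9 - 487)*470 = -496*470 = -233120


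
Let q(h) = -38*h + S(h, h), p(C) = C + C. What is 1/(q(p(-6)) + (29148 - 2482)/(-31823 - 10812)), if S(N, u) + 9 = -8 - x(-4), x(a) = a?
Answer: 42635/18860639 ≈ 0.0022605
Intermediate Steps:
S(N, u) = -13 (S(N, u) = -9 + (-8 - 1*(-4)) = -9 + (-8 + 4) = -9 - 4 = -13)
p(C) = 2*C
q(h) = -13 - 38*h (q(h) = -38*h - 13 = -13 - 38*h)
1/(q(p(-6)) + (29148 - 2482)/(-31823 - 10812)) = 1/((-13 - 76*(-6)) + (29148 - 2482)/(-31823 - 10812)) = 1/((-13 - 38*(-12)) + 26666/(-42635)) = 1/((-13 + 456) + 26666*(-1/42635)) = 1/(443 - 26666/42635) = 1/(18860639/42635) = 42635/18860639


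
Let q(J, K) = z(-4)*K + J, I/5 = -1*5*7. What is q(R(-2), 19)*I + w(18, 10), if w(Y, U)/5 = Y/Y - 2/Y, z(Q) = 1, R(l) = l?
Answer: -26735/9 ≈ -2970.6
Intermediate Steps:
I = -175 (I = 5*(-1*5*7) = 5*(-5*7) = 5*(-35) = -175)
w(Y, U) = 5 - 10/Y (w(Y, U) = 5*(Y/Y - 2/Y) = 5*(1 - 2/Y) = 5 - 10/Y)
q(J, K) = J + K (q(J, K) = 1*K + J = K + J = J + K)
q(R(-2), 19)*I + w(18, 10) = (-2 + 19)*(-175) + (5 - 10/18) = 17*(-175) + (5 - 10*1/18) = -2975 + (5 - 5/9) = -2975 + 40/9 = -26735/9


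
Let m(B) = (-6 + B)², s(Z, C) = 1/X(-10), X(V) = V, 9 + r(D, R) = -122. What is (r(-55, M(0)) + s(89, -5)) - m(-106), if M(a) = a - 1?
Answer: -126751/10 ≈ -12675.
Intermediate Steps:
M(a) = -1 + a
r(D, R) = -131 (r(D, R) = -9 - 122 = -131)
s(Z, C) = -⅒ (s(Z, C) = 1/(-10) = -⅒)
(r(-55, M(0)) + s(89, -5)) - m(-106) = (-131 - ⅒) - (-6 - 106)² = -1311/10 - 1*(-112)² = -1311/10 - 1*12544 = -1311/10 - 12544 = -126751/10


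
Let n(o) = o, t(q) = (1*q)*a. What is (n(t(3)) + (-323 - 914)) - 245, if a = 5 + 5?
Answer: -1452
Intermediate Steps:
a = 10
t(q) = 10*q (t(q) = (1*q)*10 = q*10 = 10*q)
(n(t(3)) + (-323 - 914)) - 245 = (10*3 + (-323 - 914)) - 245 = (30 - 1237) - 245 = -1207 - 245 = -1452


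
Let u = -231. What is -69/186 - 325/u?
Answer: 14837/14322 ≈ 1.0360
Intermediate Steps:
-69/186 - 325/u = -69/186 - 325/(-231) = -69*1/186 - 325*(-1/231) = -23/62 + 325/231 = 14837/14322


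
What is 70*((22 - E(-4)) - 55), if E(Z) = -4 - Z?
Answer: -2310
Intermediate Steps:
70*((22 - E(-4)) - 55) = 70*((22 - (-4 - 1*(-4))) - 55) = 70*((22 - (-4 + 4)) - 55) = 70*((22 - 1*0) - 55) = 70*((22 + 0) - 55) = 70*(22 - 55) = 70*(-33) = -2310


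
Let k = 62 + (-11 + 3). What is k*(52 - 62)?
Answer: -540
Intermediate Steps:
k = 54 (k = 62 - 8 = 54)
k*(52 - 62) = 54*(52 - 62) = 54*(-10) = -540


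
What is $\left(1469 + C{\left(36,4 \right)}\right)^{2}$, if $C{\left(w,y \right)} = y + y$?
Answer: $2181529$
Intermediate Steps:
$C{\left(w,y \right)} = 2 y$
$\left(1469 + C{\left(36,4 \right)}\right)^{2} = \left(1469 + 2 \cdot 4\right)^{2} = \left(1469 + 8\right)^{2} = 1477^{2} = 2181529$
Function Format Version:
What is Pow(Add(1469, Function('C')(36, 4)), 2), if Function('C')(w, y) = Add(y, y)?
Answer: 2181529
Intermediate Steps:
Function('C')(w, y) = Mul(2, y)
Pow(Add(1469, Function('C')(36, 4)), 2) = Pow(Add(1469, Mul(2, 4)), 2) = Pow(Add(1469, 8), 2) = Pow(1477, 2) = 2181529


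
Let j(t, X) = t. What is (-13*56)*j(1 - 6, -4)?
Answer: 3640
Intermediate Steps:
(-13*56)*j(1 - 6, -4) = (-13*56)*(1 - 6) = -728*(-5) = 3640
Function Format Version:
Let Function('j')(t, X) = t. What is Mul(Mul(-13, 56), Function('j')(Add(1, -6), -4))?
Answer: 3640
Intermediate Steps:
Mul(Mul(-13, 56), Function('j')(Add(1, -6), -4)) = Mul(Mul(-13, 56), Add(1, -6)) = Mul(-728, -5) = 3640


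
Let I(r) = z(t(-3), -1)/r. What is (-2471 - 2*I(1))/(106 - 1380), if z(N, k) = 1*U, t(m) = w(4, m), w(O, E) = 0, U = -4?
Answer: 2463/1274 ≈ 1.9333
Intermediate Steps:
t(m) = 0
z(N, k) = -4 (z(N, k) = 1*(-4) = -4)
I(r) = -4/r
(-2471 - 2*I(1))/(106 - 1380) = (-2471 - (-8)/1)/(106 - 1380) = (-2471 - (-8))/(-1274) = (-2471 - 2*(-4))*(-1/1274) = (-2471 + 8)*(-1/1274) = -2463*(-1/1274) = 2463/1274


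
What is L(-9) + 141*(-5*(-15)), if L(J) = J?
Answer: 10566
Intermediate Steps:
L(-9) + 141*(-5*(-15)) = -9 + 141*(-5*(-15)) = -9 + 141*75 = -9 + 10575 = 10566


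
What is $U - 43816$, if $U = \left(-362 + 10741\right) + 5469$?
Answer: $-27968$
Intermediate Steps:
$U = 15848$ ($U = 10379 + 5469 = 15848$)
$U - 43816 = 15848 - 43816 = -27968$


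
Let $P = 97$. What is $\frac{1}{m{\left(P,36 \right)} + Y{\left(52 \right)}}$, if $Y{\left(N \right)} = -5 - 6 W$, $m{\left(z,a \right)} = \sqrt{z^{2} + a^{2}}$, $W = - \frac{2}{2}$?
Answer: $- \frac{1}{10704} + \frac{\sqrt{10705}}{10704} \approx 0.0095726$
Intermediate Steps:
$W = -1$ ($W = \left(-2\right) \frac{1}{2} = -1$)
$m{\left(z,a \right)} = \sqrt{a^{2} + z^{2}}$
$Y{\left(N \right)} = 1$ ($Y{\left(N \right)} = -5 - -6 = -5 + 6 = 1$)
$\frac{1}{m{\left(P,36 \right)} + Y{\left(52 \right)}} = \frac{1}{\sqrt{36^{2} + 97^{2}} + 1} = \frac{1}{\sqrt{1296 + 9409} + 1} = \frac{1}{\sqrt{10705} + 1} = \frac{1}{1 + \sqrt{10705}}$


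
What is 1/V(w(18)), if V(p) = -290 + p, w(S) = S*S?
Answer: 1/34 ≈ 0.029412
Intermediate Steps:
w(S) = S²
1/V(w(18)) = 1/(-290 + 18²) = 1/(-290 + 324) = 1/34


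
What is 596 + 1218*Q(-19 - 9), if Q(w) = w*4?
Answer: -135820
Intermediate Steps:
Q(w) = 4*w
596 + 1218*Q(-19 - 9) = 596 + 1218*(4*(-19 - 9)) = 596 + 1218*(4*(-28)) = 596 + 1218*(-112) = 596 - 136416 = -135820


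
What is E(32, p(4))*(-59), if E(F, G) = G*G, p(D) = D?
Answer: -944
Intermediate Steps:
E(F, G) = G**2
E(32, p(4))*(-59) = 4**2*(-59) = 16*(-59) = -944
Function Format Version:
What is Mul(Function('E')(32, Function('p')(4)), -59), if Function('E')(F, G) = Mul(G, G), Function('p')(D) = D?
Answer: -944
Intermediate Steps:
Function('E')(F, G) = Pow(G, 2)
Mul(Function('E')(32, Function('p')(4)), -59) = Mul(Pow(4, 2), -59) = Mul(16, -59) = -944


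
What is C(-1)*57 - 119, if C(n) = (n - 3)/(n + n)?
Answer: -5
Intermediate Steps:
C(n) = (-3 + n)/(2*n) (C(n) = (-3 + n)/((2*n)) = (-3 + n)*(1/(2*n)) = (-3 + n)/(2*n))
C(-1)*57 - 119 = ((½)*(-3 - 1)/(-1))*57 - 119 = ((½)*(-1)*(-4))*57 - 119 = 2*57 - 119 = 114 - 119 = -5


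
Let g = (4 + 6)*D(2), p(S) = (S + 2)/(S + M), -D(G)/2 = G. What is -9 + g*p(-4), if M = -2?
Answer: -67/3 ≈ -22.333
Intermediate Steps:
D(G) = -2*G
p(S) = (2 + S)/(-2 + S) (p(S) = (S + 2)/(S - 2) = (2 + S)/(-2 + S))
g = -40 (g = (4 + 6)*(-2*2) = 10*(-4) = -40)
-9 + g*p(-4) = -9 - 40*(2 - 4)/(-2 - 4) = -9 - 40*(-2)/(-6) = -9 - (-20)*(-2)/3 = -9 - 40*⅓ = -9 - 40/3 = -67/3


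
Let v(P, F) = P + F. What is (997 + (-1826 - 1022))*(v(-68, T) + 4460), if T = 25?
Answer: -8175867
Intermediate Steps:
v(P, F) = F + P
(997 + (-1826 - 1022))*(v(-68, T) + 4460) = (997 + (-1826 - 1022))*((25 - 68) + 4460) = (997 - 2848)*(-43 + 4460) = -1851*4417 = -8175867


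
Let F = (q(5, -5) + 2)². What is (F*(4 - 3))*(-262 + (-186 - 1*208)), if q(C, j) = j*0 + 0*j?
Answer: -2624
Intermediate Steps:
q(C, j) = 0 (q(C, j) = 0 + 0 = 0)
F = 4 (F = (0 + 2)² = 2² = 4)
(F*(4 - 3))*(-262 + (-186 - 1*208)) = (4*(4 - 3))*(-262 + (-186 - 1*208)) = (4*1)*(-262 + (-186 - 208)) = 4*(-262 - 394) = 4*(-656) = -2624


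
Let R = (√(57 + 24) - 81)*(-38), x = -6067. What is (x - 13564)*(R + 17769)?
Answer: -402533655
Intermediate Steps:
R = 2736 (R = (√81 - 81)*(-38) = (9 - 81)*(-38) = -72*(-38) = 2736)
(x - 13564)*(R + 17769) = (-6067 - 13564)*(2736 + 17769) = -19631*20505 = -402533655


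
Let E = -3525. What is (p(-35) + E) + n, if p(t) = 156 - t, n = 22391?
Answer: 19057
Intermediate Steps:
(p(-35) + E) + n = ((156 - 1*(-35)) - 3525) + 22391 = ((156 + 35) - 3525) + 22391 = (191 - 3525) + 22391 = -3334 + 22391 = 19057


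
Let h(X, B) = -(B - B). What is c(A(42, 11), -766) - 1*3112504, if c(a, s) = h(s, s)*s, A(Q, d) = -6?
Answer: -3112504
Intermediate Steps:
h(X, B) = 0 (h(X, B) = -1*0 = 0)
c(a, s) = 0 (c(a, s) = 0*s = 0)
c(A(42, 11), -766) - 1*3112504 = 0 - 1*3112504 = 0 - 3112504 = -3112504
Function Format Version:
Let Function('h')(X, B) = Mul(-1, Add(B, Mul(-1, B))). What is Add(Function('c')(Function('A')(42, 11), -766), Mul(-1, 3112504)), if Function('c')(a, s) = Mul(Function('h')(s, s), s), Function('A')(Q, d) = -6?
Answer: -3112504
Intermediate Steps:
Function('h')(X, B) = 0 (Function('h')(X, B) = Mul(-1, 0) = 0)
Function('c')(a, s) = 0 (Function('c')(a, s) = Mul(0, s) = 0)
Add(Function('c')(Function('A')(42, 11), -766), Mul(-1, 3112504)) = Add(0, Mul(-1, 3112504)) = Add(0, -3112504) = -3112504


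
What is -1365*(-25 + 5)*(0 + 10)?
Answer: 273000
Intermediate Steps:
-1365*(-25 + 5)*(0 + 10) = -(-27300)*10 = -1365*(-200) = 273000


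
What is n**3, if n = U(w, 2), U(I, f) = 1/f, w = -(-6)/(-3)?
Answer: 1/8 ≈ 0.12500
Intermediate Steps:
w = -2 (w = -(-6)*(-1)/3 = -2*1 = -2)
n = 1/2 ≈ 0.50000
n**3 = (1/2)**3 = 1/8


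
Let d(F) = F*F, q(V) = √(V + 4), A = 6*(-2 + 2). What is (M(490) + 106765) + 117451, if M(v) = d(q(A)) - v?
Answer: 223730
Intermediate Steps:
A = 0 (A = 6*0 = 0)
q(V) = √(4 + V)
d(F) = F²
M(v) = 4 - v (M(v) = (√(4 + 0))² - v = (√4)² - v = 2² - v = 4 - v)
(M(490) + 106765) + 117451 = ((4 - 1*490) + 106765) + 117451 = ((4 - 490) + 106765) + 117451 = (-486 + 106765) + 117451 = 106279 + 117451 = 223730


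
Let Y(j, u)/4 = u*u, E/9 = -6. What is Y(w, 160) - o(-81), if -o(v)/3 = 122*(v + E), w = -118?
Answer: 52990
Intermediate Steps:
E = -54 (E = 9*(-6) = -54)
Y(j, u) = 4*u² (Y(j, u) = 4*(u*u) = 4*u²)
o(v) = 19764 - 366*v (o(v) = -366*(v - 54) = -366*(-54 + v) = -3*(-6588 + 122*v) = 19764 - 366*v)
Y(w, 160) - o(-81) = 4*160² - (19764 - 366*(-81)) = 4*25600 - (19764 + 29646) = 102400 - 1*49410 = 102400 - 49410 = 52990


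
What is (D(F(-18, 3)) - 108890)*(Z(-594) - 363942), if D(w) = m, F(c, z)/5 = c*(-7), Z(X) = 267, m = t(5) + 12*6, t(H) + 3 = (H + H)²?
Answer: 39539109675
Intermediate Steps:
t(H) = -3 + 4*H² (t(H) = -3 + (H + H)² = -3 + (2*H)² = -3 + 4*H²)
m = 169 (m = (-3 + 4*5²) + 12*6 = (-3 + 4*25) + 72 = (-3 + 100) + 72 = 97 + 72 = 169)
F(c, z) = -35*c (F(c, z) = 5*(c*(-7)) = 5*(-7*c) = -35*c)
D(w) = 169
(D(F(-18, 3)) - 108890)*(Z(-594) - 363942) = (169 - 108890)*(267 - 363942) = -108721*(-363675) = 39539109675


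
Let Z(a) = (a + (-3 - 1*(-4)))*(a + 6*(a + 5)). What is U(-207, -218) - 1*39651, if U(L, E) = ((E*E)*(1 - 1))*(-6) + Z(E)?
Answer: 284981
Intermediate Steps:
Z(a) = (1 + a)*(30 + 7*a) (Z(a) = (a + (-3 + 4))*(a + 6*(5 + a)) = (a + 1)*(a + (30 + 6*a)) = (1 + a)*(30 + 7*a))
U(L, E) = 30 + 7*E² + 37*E (U(L, E) = ((E*E)*(1 - 1))*(-6) + (30 + 7*E² + 37*E) = (E²*0)*(-6) + (30 + 7*E² + 37*E) = 0*(-6) + (30 + 7*E² + 37*E) = 0 + (30 + 7*E² + 37*E) = 30 + 7*E² + 37*E)
U(-207, -218) - 1*39651 = (30 + 7*(-218)² + 37*(-218)) - 1*39651 = (30 + 7*47524 - 8066) - 39651 = (30 + 332668 - 8066) - 39651 = 324632 - 39651 = 284981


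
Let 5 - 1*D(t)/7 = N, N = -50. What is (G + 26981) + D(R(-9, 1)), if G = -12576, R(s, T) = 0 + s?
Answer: 14790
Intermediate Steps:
R(s, T) = s
D(t) = 385 (D(t) = 35 - 7*(-50) = 35 + 350 = 385)
(G + 26981) + D(R(-9, 1)) = (-12576 + 26981) + 385 = 14405 + 385 = 14790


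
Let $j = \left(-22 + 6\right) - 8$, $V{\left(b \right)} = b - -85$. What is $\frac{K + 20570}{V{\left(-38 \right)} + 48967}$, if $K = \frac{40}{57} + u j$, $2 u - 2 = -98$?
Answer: $\frac{619097}{1396899} \approx 0.44319$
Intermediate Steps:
$V{\left(b \right)} = 85 + b$ ($V{\left(b \right)} = b + 85 = 85 + b$)
$j = -24$ ($j = -16 - 8 = -24$)
$u = -48$ ($u = 1 + \frac{1}{2} \left(-98\right) = 1 - 49 = -48$)
$K = \frac{65704}{57}$ ($K = \frac{40}{57} - -1152 = 40 \cdot \frac{1}{57} + 1152 = \frac{40}{57} + 1152 = \frac{65704}{57} \approx 1152.7$)
$\frac{K + 20570}{V{\left(-38 \right)} + 48967} = \frac{\frac{65704}{57} + 20570}{\left(85 - 38\right) + 48967} = \frac{1238194}{57 \left(47 + 48967\right)} = \frac{1238194}{57 \cdot 49014} = \frac{1238194}{57} \cdot \frac{1}{49014} = \frac{619097}{1396899}$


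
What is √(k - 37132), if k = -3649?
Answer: I*√40781 ≈ 201.94*I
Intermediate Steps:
√(k - 37132) = √(-3649 - 37132) = √(-40781) = I*√40781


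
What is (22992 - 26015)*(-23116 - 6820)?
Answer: 90496528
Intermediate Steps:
(22992 - 26015)*(-23116 - 6820) = -3023*(-29936) = 90496528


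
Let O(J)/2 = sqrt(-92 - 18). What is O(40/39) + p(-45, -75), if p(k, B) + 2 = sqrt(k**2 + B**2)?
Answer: -2 + 15*sqrt(34) + 2*I*sqrt(110) ≈ 85.464 + 20.976*I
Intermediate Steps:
p(k, B) = -2 + sqrt(B**2 + k**2) (p(k, B) = -2 + sqrt(k**2 + B**2) = -2 + sqrt(B**2 + k**2))
O(J) = 2*I*sqrt(110) (O(J) = 2*sqrt(-92 - 18) = 2*sqrt(-110) = 2*(I*sqrt(110)) = 2*I*sqrt(110))
O(40/39) + p(-45, -75) = 2*I*sqrt(110) + (-2 + sqrt((-75)**2 + (-45)**2)) = 2*I*sqrt(110) + (-2 + sqrt(5625 + 2025)) = 2*I*sqrt(110) + (-2 + sqrt(7650)) = 2*I*sqrt(110) + (-2 + 15*sqrt(34)) = -2 + 15*sqrt(34) + 2*I*sqrt(110)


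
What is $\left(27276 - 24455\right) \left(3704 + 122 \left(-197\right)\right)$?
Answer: $-57350930$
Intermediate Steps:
$\left(27276 - 24455\right) \left(3704 + 122 \left(-197\right)\right) = 2821 \left(3704 - 24034\right) = 2821 \left(-20330\right) = -57350930$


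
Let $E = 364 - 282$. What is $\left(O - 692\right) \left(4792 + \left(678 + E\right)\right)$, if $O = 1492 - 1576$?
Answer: $-4308352$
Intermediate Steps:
$E = 82$ ($E = 364 - 282 = 82$)
$O = -84$ ($O = 1492 - 1576 = -84$)
$\left(O - 692\right) \left(4792 + \left(678 + E\right)\right) = \left(-84 - 692\right) \left(4792 + \left(678 + 82\right)\right) = - 776 \left(4792 + 760\right) = \left(-776\right) 5552 = -4308352$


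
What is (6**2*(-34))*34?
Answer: -41616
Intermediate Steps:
(6**2*(-34))*34 = (36*(-34))*34 = -1224*34 = -41616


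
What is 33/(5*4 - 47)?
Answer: -11/9 ≈ -1.2222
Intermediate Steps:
33/(5*4 - 47) = 33/(20 - 47) = 33/(-27) = -1/27*33 = -11/9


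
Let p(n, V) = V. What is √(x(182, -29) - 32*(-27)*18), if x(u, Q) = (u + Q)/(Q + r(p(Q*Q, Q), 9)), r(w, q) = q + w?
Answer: 3*√84655/7 ≈ 124.70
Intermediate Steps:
x(u, Q) = (Q + u)/(9 + 2*Q) (x(u, Q) = (u + Q)/(Q + (9 + Q)) = (Q + u)/(9 + 2*Q))
√(x(182, -29) - 32*(-27)*18) = √((-29 + 182)/(9 + 2*(-29)) - 32*(-27)*18) = √(153/(9 - 58) + 864*18) = √(153/(-49) + 15552) = √(-1/49*153 + 15552) = √(-153/49 + 15552) = √(761895/49) = 3*√84655/7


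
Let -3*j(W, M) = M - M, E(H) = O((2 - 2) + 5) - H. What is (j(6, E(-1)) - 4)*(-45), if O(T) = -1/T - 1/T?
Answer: 180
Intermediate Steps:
O(T) = -2/T
E(H) = -⅖ - H (E(H) = -2/((2 - 2) + 5) - H = -2/(0 + 5) - H = -2/5 - H = -2*⅕ - H = -⅖ - H)
j(W, M) = 0 (j(W, M) = -(M - M)/3 = -⅓*0 = 0)
(j(6, E(-1)) - 4)*(-45) = (0 - 4)*(-45) = -4*(-45) = 180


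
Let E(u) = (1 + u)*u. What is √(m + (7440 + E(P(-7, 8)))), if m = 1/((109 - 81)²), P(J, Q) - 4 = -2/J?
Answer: √5850721/28 ≈ 86.387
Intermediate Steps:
P(J, Q) = 4 - 2/J
E(u) = u*(1 + u)
m = 1/784 (m = 1/(28²) = 1/784 ≈ 0.0012755)
√(m + (7440 + E(P(-7, 8)))) = √(1/784 + (7440 + (4 - 2/(-7))*(1 + (4 - 2/(-7))))) = √(1/784 + (7440 + (4 - 2*(-⅐))*(1 + (4 - 2*(-⅐))))) = √(1/784 + (7440 + (4 + 2/7)*(1 + (4 + 2/7)))) = √(1/784 + (7440 + 30*(1 + 30/7)/7)) = √(1/784 + (7440 + (30/7)*(37/7))) = √(1/784 + (7440 + 1110/49)) = √(1/784 + 365670/49) = √(5850721/784) = √5850721/28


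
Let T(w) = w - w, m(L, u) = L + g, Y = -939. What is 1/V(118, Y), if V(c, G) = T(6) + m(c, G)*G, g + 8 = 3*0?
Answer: -1/103290 ≈ -9.6815e-6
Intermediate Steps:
g = -8 (g = -8 + 3*0 = -8 + 0 = -8)
m(L, u) = -8 + L (m(L, u) = L - 8 = -8 + L)
T(w) = 0
V(c, G) = G*(-8 + c) (V(c, G) = 0 + (-8 + c)*G = 0 + G*(-8 + c) = G*(-8 + c))
1/V(118, Y) = 1/(-939*(-8 + 118)) = 1/(-939*110) = 1/(-103290) = -1/103290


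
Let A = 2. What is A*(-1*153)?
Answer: -306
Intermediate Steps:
A*(-1*153) = 2*(-1*153) = 2*(-153) = -306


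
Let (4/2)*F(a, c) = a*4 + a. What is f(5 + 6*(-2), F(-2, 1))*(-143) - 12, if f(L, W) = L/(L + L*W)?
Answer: 95/4 ≈ 23.750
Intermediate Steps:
F(a, c) = 5*a/2 (F(a, c) = (a*4 + a)/2 = (4*a + a)/2 = (5*a)/2 = 5*a/2)
f(5 + 6*(-2), F(-2, 1))*(-143) - 12 = -143/(1 + (5/2)*(-2)) - 12 = -143/(1 - 5) - 12 = -143/(-4) - 12 = -¼*(-143) - 12 = 143/4 - 12 = 95/4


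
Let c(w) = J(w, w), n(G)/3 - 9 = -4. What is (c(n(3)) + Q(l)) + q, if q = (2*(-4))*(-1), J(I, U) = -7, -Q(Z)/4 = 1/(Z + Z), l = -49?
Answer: 51/49 ≈ 1.0408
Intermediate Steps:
Q(Z) = -2/Z (Q(Z) = -4/(Z + Z) = -4*1/(2*Z) = -2/Z)
n(G) = 15 (n(G) = 27 + 3*(-4) = 27 - 12 = 15)
c(w) = -7
q = 8 (q = -8*(-1) = 8)
(c(n(3)) + Q(l)) + q = (-7 - 2/(-49)) + 8 = (-7 - 2*(-1/49)) + 8 = (-7 + 2/49) + 8 = -341/49 + 8 = 51/49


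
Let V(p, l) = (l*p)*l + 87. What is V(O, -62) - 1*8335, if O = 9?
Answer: 26348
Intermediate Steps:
V(p, l) = 87 + p*l² (V(p, l) = p*l² + 87 = 87 + p*l²)
V(O, -62) - 1*8335 = (87 + 9*(-62)²) - 1*8335 = (87 + 9*3844) - 8335 = (87 + 34596) - 8335 = 34683 - 8335 = 26348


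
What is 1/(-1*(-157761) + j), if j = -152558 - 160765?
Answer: -1/155562 ≈ -6.4283e-6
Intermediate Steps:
j = -313323
1/(-1*(-157761) + j) = 1/(-1*(-157761) - 313323) = 1/(157761 - 313323) = 1/(-155562) = -1/155562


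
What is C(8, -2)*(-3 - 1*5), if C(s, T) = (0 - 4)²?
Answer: -128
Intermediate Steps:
C(s, T) = 16 (C(s, T) = (-4)² = 16)
C(8, -2)*(-3 - 1*5) = 16*(-3 - 1*5) = 16*(-3 - 5) = 16*(-8) = -128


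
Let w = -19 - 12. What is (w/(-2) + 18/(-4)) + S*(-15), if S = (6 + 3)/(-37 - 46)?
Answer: 1048/83 ≈ 12.627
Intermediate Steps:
w = -31
S = -9/83 (S = 9/(-83) = 9*(-1/83) = -9/83 ≈ -0.10843)
(w/(-2) + 18/(-4)) + S*(-15) = (-31/(-2) + 18/(-4)) - 9/83*(-15) = (-31*(-½) + 18*(-¼)) + 135/83 = (31/2 - 9/2) + 135/83 = 11 + 135/83 = 1048/83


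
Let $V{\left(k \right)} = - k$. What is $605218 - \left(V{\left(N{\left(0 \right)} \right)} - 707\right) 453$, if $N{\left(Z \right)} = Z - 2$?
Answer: $924583$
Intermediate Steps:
$N{\left(Z \right)} = -2 + Z$
$605218 - \left(V{\left(N{\left(0 \right)} \right)} - 707\right) 453 = 605218 - \left(- (-2 + 0) - 707\right) 453 = 605218 - \left(\left(-1\right) \left(-2\right) - 707\right) 453 = 605218 - \left(2 - 707\right) 453 = 605218 - \left(-705\right) 453 = 605218 - -319365 = 605218 + 319365 = 924583$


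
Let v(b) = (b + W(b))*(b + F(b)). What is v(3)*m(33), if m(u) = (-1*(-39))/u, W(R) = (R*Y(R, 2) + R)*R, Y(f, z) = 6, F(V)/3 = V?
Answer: 936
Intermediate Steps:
F(V) = 3*V
W(R) = 7*R² (W(R) = (R*6 + R)*R = (6*R + R)*R = (7*R)*R = 7*R²)
m(u) = 39/u
v(b) = 4*b*(b + 7*b²) (v(b) = (b + 7*b²)*(b + 3*b) = (b + 7*b²)*(4*b) = 4*b*(b + 7*b²))
v(3)*m(33) = (3²*(4 + 28*3))*(39/33) = (9*(4 + 84))*(39*(1/33)) = (9*88)*(13/11) = 792*(13/11) = 936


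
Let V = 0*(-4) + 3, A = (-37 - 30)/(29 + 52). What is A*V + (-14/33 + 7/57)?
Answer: -15704/5643 ≈ -2.7829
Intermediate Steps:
A = -67/81 ≈ -0.82716
V = 3 (V = 0 + 3 = 3)
A*V + (-14/33 + 7/57) = -67/81*3 + (-14/33 + 7/57) = -67/27 + (-14*1/33 + 7*(1/57)) = -67/27 + (-14/33 + 7/57) = -67/27 - 63/209 = -15704/5643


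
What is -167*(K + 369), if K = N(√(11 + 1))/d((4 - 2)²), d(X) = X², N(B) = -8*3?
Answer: -122745/2 ≈ -61373.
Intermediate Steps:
N(B) = -24
K = -3/2 (K = -24/(4 - 2)⁴ = -24/((2²)²) = -24/(4²) = -24/16 = -24*1/16 = -3/2 ≈ -1.5000)
-167*(K + 369) = -167*(-3/2 + 369) = -167*735/2 = -122745/2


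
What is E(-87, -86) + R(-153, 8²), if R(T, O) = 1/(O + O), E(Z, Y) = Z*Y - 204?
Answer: 931585/128 ≈ 7278.0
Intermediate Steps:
E(Z, Y) = -204 + Y*Z (E(Z, Y) = Y*Z - 204 = -204 + Y*Z)
R(T, O) = 1/(2*O)
E(-87, -86) + R(-153, 8²) = (-204 - 86*(-87)) + 1/(2*(8²)) = (-204 + 7482) + (½)/64 = 7278 + (½)*(1/64) = 7278 + 1/128 = 931585/128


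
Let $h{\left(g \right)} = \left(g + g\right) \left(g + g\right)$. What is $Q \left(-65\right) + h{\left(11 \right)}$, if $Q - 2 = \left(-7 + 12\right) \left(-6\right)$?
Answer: $2304$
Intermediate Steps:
$h{\left(g \right)} = 4 g^{2}$ ($h{\left(g \right)} = 2 g 2 g = 4 g^{2}$)
$Q = -28$ ($Q = 2 + \left(-7 + 12\right) \left(-6\right) = 2 + 5 \left(-6\right) = 2 - 30 = -28$)
$Q \left(-65\right) + h{\left(11 \right)} = \left(-28\right) \left(-65\right) + 4 \cdot 11^{2} = 1820 + 4 \cdot 121 = 1820 + 484 = 2304$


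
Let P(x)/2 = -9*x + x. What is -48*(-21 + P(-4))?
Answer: -2064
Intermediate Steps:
P(x) = -16*x (P(x) = 2*(-9*x + x) = 2*(-8*x) = -16*x)
-48*(-21 + P(-4)) = -48*(-21 - 16*(-4)) = -48*(-21 + 64) = -48*43 = -2064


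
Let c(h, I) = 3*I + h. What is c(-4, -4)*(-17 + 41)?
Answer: -384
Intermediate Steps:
c(h, I) = h + 3*I
c(-4, -4)*(-17 + 41) = (-4 + 3*(-4))*(-17 + 41) = (-4 - 12)*24 = -16*24 = -384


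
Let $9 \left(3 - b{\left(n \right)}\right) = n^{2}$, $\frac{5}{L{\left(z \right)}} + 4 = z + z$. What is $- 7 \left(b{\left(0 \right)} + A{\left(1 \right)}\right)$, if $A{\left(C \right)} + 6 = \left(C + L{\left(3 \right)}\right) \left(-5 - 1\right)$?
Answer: $168$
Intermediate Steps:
$L{\left(z \right)} = \frac{5}{-4 + 2 z}$ ($L{\left(z \right)} = \frac{5}{-4 + \left(z + z\right)} = \frac{5}{-4 + 2 z}$)
$b{\left(n \right)} = 3 - \frac{n^{2}}{9}$
$A{\left(C \right)} = -21 - 6 C$ ($A{\left(C \right)} = -6 + \left(C + \frac{5}{2 \left(-2 + 3\right)}\right) \left(-5 - 1\right) = -6 + \left(C + \frac{5}{2 \cdot 1}\right) \left(-6\right) = -6 + \left(C + \frac{5}{2} \cdot 1\right) \left(-6\right) = -6 + \left(C + \frac{5}{2}\right) \left(-6\right) = -6 + \left(\frac{5}{2} + C\right) \left(-6\right) = -6 - \left(15 + 6 C\right) = -21 - 6 C$)
$- 7 \left(b{\left(0 \right)} + A{\left(1 \right)}\right) = - 7 \left(\left(3 - \frac{0^{2}}{9}\right) - 27\right) = - 7 \left(\left(3 - 0\right) - 27\right) = - 7 \left(\left(3 + 0\right) - 27\right) = - 7 \left(3 - 27\right) = \left(-7\right) \left(-24\right) = 168$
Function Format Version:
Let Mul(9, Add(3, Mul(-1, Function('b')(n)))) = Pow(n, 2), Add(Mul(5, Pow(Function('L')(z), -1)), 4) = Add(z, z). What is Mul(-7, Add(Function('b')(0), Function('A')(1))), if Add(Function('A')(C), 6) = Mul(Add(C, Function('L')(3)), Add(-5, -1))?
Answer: 168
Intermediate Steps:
Function('L')(z) = Mul(5, Pow(Add(-4, Mul(2, z)), -1)) (Function('L')(z) = Mul(5, Pow(Add(-4, Add(z, z)), -1)) = Mul(5, Pow(Add(-4, Mul(2, z)), -1)))
Function('b')(n) = Add(3, Mul(Rational(-1, 9), Pow(n, 2)))
Function('A')(C) = Add(-21, Mul(-6, C)) (Function('A')(C) = Add(-6, Mul(Add(C, Mul(Rational(5, 2), Pow(Add(-2, 3), -1))), Add(-5, -1))) = Add(-6, Mul(Add(C, Mul(Rational(5, 2), Pow(1, -1))), -6)) = Add(-6, Mul(Add(C, Mul(Rational(5, 2), 1)), -6)) = Add(-6, Mul(Add(C, Rational(5, 2)), -6)) = Add(-6, Mul(Add(Rational(5, 2), C), -6)) = Add(-6, Add(-15, Mul(-6, C))) = Add(-21, Mul(-6, C)))
Mul(-7, Add(Function('b')(0), Function('A')(1))) = Mul(-7, Add(Add(3, Mul(Rational(-1, 9), Pow(0, 2))), Add(-21, Mul(-6, 1)))) = Mul(-7, Add(Add(3, Mul(Rational(-1, 9), 0)), Add(-21, -6))) = Mul(-7, Add(Add(3, 0), -27)) = Mul(-7, Add(3, -27)) = Mul(-7, -24) = 168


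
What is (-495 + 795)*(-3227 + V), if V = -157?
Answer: -1015200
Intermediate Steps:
(-495 + 795)*(-3227 + V) = (-495 + 795)*(-3227 - 157) = 300*(-3384) = -1015200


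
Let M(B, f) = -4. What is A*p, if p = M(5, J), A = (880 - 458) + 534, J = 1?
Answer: -3824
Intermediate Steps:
A = 956 (A = 422 + 534 = 956)
p = -4
A*p = 956*(-4) = -3824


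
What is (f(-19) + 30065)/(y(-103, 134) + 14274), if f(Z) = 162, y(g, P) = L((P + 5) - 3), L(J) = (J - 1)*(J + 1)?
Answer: 30227/32769 ≈ 0.92243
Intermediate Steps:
L(J) = (1 + J)*(-1 + J) (L(J) = (-1 + J)*(1 + J) = (1 + J)*(-1 + J))
y(g, P) = -1 + (2 + P)² (y(g, P) = -1 + ((P + 5) - 3)² = -1 + ((5 + P) - 3)² = -1 + (2 + P)²)
(f(-19) + 30065)/(y(-103, 134) + 14274) = (162 + 30065)/((-1 + (2 + 134)²) + 14274) = 30227/((-1 + 136²) + 14274) = 30227/((-1 + 18496) + 14274) = 30227/(18495 + 14274) = 30227/32769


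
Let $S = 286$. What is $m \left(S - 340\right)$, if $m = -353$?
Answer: $19062$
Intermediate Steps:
$m \left(S - 340\right) = - 353 \left(286 - 340\right) = \left(-353\right) \left(-54\right) = 19062$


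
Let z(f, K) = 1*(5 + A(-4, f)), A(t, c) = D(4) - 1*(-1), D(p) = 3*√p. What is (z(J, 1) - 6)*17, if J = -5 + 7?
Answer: 102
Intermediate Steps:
J = 2
A(t, c) = 7 (A(t, c) = 3*√4 - 1*(-1) = 3*2 + 1 = 6 + 1 = 7)
z(f, K) = 12 (z(f, K) = 1*(5 + 7) = 1*12 = 12)
(z(J, 1) - 6)*17 = (12 - 6)*17 = 6*17 = 102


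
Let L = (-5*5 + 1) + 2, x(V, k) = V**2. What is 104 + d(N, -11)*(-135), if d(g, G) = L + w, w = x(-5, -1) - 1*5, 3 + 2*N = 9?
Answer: 374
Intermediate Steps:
N = 3 (N = -3/2 + (1/2)*9 = -3/2 + 9/2 = 3)
L = -22 (L = (-25 + 1) + 2 = -24 + 2 = -22)
w = 20 (w = (-5)**2 - 1*5 = 25 - 5 = 20)
d(g, G) = -2 (d(g, G) = -22 + 20 = -2)
104 + d(N, -11)*(-135) = 104 - 2*(-135) = 104 + 270 = 374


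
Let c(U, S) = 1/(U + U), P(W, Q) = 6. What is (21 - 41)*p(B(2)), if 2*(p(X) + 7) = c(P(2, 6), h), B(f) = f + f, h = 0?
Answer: 835/6 ≈ 139.17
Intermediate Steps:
B(f) = 2*f
c(U, S) = 1/(2*U)
p(X) = -167/24 (p(X) = -7 + ((½)/6)/2 = -7 + ((½)*(⅙))/2 = -7 + (½)*(1/12) = -7 + 1/24 = -167/24)
(21 - 41)*p(B(2)) = (21 - 41)*(-167/24) = -20*(-167/24) = 835/6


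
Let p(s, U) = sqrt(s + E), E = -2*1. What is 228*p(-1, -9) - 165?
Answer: -165 + 228*I*sqrt(3) ≈ -165.0 + 394.91*I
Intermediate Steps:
E = -2
p(s, U) = sqrt(-2 + s) (p(s, U) = sqrt(s - 2) = sqrt(-2 + s))
228*p(-1, -9) - 165 = 228*sqrt(-2 - 1) - 165 = 228*sqrt(-3) - 165 = 228*(I*sqrt(3)) - 165 = 228*I*sqrt(3) - 165 = -165 + 228*I*sqrt(3)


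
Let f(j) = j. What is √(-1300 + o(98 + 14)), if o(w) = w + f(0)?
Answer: 6*I*√33 ≈ 34.467*I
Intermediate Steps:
o(w) = w (o(w) = w + 0 = w)
√(-1300 + o(98 + 14)) = √(-1300 + (98 + 14)) = √(-1300 + 112) = √(-1188) = 6*I*√33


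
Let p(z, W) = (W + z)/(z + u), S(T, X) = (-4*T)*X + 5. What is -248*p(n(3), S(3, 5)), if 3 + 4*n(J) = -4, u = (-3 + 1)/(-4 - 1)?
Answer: -281480/27 ≈ -10425.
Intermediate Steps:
u = 2/5 (u = -2/(-5) = -2*(-1/5) = 2/5 ≈ 0.40000)
n(J) = -7/4 (n(J) = -3/4 + (1/4)*(-4) = -3/4 - 1 = -7/4)
S(T, X) = 5 - 4*T*X (S(T, X) = -4*T*X + 5 = 5 - 4*T*X)
p(z, W) = (W + z)/(2/5 + z) (p(z, W) = (W + z)/(z + 2/5) = (W + z)/(2/5 + z))
-248*p(n(3), S(3, 5)) = -1240*((5 - 4*3*5) - 7/4)/(2 + 5*(-7/4)) = -1240*((5 - 60) - 7/4)/(2 - 35/4) = -1240*(-55 - 7/4)/(-27/4) = -1240*(-4)*(-227)/(27*4) = -248*1135/27 = -281480/27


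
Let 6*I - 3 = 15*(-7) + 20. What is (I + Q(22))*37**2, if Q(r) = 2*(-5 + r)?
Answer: 83509/3 ≈ 27836.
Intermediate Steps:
I = -41/3 (I = 1/2 + (15*(-7) + 20)/6 = 1/2 + (-105 + 20)/6 = 1/2 + (1/6)*(-85) = 1/2 - 85/6 = -41/3 ≈ -13.667)
Q(r) = -10 + 2*r
(I + Q(22))*37**2 = (-41/3 + (-10 + 2*22))*37**2 = (-41/3 + (-10 + 44))*1369 = (-41/3 + 34)*1369 = (61/3)*1369 = 83509/3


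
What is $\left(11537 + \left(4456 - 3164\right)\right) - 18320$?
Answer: $-5491$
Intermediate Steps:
$\left(11537 + \left(4456 - 3164\right)\right) - 18320 = \left(11537 + 1292\right) - 18320 = 12829 - 18320 = -5491$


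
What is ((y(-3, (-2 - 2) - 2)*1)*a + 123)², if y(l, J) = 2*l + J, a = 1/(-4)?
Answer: 15876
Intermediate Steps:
a = -¼ ≈ -0.25000
y(l, J) = J + 2*l
((y(-3, (-2 - 2) - 2)*1)*a + 123)² = (((((-2 - 2) - 2) + 2*(-3))*1)*(-¼) + 123)² = ((((-4 - 2) - 6)*1)*(-¼) + 123)² = (((-6 - 6)*1)*(-¼) + 123)² = (-12*1*(-¼) + 123)² = (-12*(-¼) + 123)² = (3 + 123)² = 126² = 15876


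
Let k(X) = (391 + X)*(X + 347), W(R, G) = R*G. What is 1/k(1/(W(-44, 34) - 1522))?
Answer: 9108324/1235787848065 ≈ 7.3705e-6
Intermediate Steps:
W(R, G) = G*R
k(X) = (347 + X)*(391 + X) (k(X) = (391 + X)*(347 + X) = (347 + X)*(391 + X))
1/k(1/(W(-44, 34) - 1522)) = 1/(135677 + (1/(34*(-44) - 1522))**2 + 738/(34*(-44) - 1522)) = 1/(135677 + (1/(-1496 - 1522))**2 + 738/(-1496 - 1522)) = 1/(135677 + (1/(-3018))**2 + 738/(-3018)) = 1/(135677 + (-1/3018)**2 + 738*(-1/3018)) = 1/(135677 + 1/9108324 - 123/503) = 1/(1235787848065/9108324) = 9108324/1235787848065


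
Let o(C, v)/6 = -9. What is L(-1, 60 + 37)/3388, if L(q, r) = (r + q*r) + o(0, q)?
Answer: -27/1694 ≈ -0.015939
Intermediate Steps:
o(C, v) = -54 (o(C, v) = 6*(-9) = -54)
L(q, r) = -54 + r + q*r (L(q, r) = (r + q*r) - 54 = -54 + r + q*r)
L(-1, 60 + 37)/3388 = (-54 + (60 + 37) - (60 + 37))/3388 = (-54 + 97 - 1*97)*(1/3388) = (-54 + 97 - 97)*(1/3388) = -54*1/3388 = -27/1694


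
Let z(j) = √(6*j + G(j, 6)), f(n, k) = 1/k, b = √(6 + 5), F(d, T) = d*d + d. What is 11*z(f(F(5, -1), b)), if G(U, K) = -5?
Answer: √(-605 + 66*√11) ≈ 19.65*I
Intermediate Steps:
F(d, T) = d + d² (F(d, T) = d² + d = d + d²)
b = √11 ≈ 3.3166
z(j) = √(-5 + 6*j) (z(j) = √(6*j - 5) = √(-5 + 6*j))
11*z(f(F(5, -1), b)) = 11*√(-5 + 6/(√11)) = 11*√(-5 + 6*(√11/11)) = 11*√(-5 + 6*√11/11)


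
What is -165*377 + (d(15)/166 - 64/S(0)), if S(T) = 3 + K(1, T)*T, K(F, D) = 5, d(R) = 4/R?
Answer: -77471783/1245 ≈ -62226.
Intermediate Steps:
S(T) = 3 + 5*T
-165*377 + (d(15)/166 - 64/S(0)) = -165*377 + ((4/15)/166 - 64/(3 + 5*0)) = -62205 + ((4*(1/15))*(1/166) - 64/(3 + 0)) = -62205 + ((4/15)*(1/166) - 64/3) = -62205 + (2/1245 - 64*⅓) = -62205 + (2/1245 - 64/3) = -62205 - 26558/1245 = -77471783/1245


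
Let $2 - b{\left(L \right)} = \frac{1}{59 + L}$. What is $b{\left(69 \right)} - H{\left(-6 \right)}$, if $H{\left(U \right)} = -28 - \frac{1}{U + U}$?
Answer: $\frac{11485}{384} \approx 29.909$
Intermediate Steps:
$b{\left(L \right)} = 2 - \frac{1}{59 + L}$
$H{\left(U \right)} = -28 - \frac{1}{2 U}$
$b{\left(69 \right)} - H{\left(-6 \right)} = \frac{117 + 2 \cdot 69}{59 + 69} - \left(-28 - \frac{1}{2 \left(-6\right)}\right) = \frac{117 + 138}{128} - \left(-28 - - \frac{1}{12}\right) = \frac{1}{128} \cdot 255 - \left(-28 + \frac{1}{12}\right) = \frac{255}{128} - - \frac{335}{12} = \frac{255}{128} + \frac{335}{12} = \frac{11485}{384}$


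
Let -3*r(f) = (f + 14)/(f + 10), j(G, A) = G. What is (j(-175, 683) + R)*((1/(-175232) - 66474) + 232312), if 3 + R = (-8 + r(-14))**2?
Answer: -1656427091655/87616 ≈ -1.8906e+7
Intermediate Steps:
r(f) = -(14 + f)/(3*(10 + f)) (r(f) = -(f + 14)/(3*(f + 10)) = -(14 + f)/(3*(10 + f)))
R = 61 (R = -3 + (-8 + (-14 - 1*(-14))/(3*(10 - 14)))**2 = -3 + (-8 + (1/3)*(-14 + 14)/(-4))**2 = -3 + (-8 + (1/3)*(-1/4)*0)**2 = -3 + (-8 + 0)**2 = -3 + (-8)**2 = -3 + 64 = 61)
(j(-175, 683) + R)*((1/(-175232) - 66474) + 232312) = (-175 + 61)*((1/(-175232) - 66474) + 232312) = -114*((-1/175232 - 66474) + 232312) = -114*(-11648371969/175232 + 232312) = -114*29060124415/175232 = -1656427091655/87616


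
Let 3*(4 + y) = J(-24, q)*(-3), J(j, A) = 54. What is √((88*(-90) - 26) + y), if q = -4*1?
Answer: 2*I*√2001 ≈ 89.465*I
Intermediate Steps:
q = -4
y = -58 (y = -4 + (54*(-3))/3 = -4 + (⅓)*(-162) = -4 - 54 = -58)
√((88*(-90) - 26) + y) = √((88*(-90) - 26) - 58) = √((-7920 - 26) - 58) = √(-7946 - 58) = √(-8004) = 2*I*√2001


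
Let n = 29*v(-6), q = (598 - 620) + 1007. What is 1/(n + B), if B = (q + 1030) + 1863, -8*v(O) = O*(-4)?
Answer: 1/3791 ≈ 0.00026378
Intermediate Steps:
q = 985 (q = -22 + 1007 = 985)
v(O) = O/2 (v(O) = -O*(-4)/8 = -(-1)*O/2 = O/2)
B = 3878 (B = (985 + 1030) + 1863 = 2015 + 1863 = 3878)
n = -87 (n = 29*((½)*(-6)) = 29*(-3) = -87)
1/(n + B) = 1/(-87 + 3878) = 1/3791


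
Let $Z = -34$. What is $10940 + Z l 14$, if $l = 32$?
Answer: $-4292$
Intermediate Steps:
$10940 + Z l 14 = 10940 + \left(-34\right) 32 \cdot 14 = 10940 - 15232 = -4292$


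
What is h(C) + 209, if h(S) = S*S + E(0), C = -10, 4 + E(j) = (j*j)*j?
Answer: 305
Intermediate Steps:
E(j) = -4 + j³ (E(j) = -4 + (j*j)*j = -4 + j²*j = -4 + j³)
h(S) = -4 + S² (h(S) = S*S + (-4 + 0³) = S² + (-4 + 0) = S² - 4 = -4 + S²)
h(C) + 209 = (-4 + (-10)²) + 209 = (-4 + 100) + 209 = 96 + 209 = 305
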